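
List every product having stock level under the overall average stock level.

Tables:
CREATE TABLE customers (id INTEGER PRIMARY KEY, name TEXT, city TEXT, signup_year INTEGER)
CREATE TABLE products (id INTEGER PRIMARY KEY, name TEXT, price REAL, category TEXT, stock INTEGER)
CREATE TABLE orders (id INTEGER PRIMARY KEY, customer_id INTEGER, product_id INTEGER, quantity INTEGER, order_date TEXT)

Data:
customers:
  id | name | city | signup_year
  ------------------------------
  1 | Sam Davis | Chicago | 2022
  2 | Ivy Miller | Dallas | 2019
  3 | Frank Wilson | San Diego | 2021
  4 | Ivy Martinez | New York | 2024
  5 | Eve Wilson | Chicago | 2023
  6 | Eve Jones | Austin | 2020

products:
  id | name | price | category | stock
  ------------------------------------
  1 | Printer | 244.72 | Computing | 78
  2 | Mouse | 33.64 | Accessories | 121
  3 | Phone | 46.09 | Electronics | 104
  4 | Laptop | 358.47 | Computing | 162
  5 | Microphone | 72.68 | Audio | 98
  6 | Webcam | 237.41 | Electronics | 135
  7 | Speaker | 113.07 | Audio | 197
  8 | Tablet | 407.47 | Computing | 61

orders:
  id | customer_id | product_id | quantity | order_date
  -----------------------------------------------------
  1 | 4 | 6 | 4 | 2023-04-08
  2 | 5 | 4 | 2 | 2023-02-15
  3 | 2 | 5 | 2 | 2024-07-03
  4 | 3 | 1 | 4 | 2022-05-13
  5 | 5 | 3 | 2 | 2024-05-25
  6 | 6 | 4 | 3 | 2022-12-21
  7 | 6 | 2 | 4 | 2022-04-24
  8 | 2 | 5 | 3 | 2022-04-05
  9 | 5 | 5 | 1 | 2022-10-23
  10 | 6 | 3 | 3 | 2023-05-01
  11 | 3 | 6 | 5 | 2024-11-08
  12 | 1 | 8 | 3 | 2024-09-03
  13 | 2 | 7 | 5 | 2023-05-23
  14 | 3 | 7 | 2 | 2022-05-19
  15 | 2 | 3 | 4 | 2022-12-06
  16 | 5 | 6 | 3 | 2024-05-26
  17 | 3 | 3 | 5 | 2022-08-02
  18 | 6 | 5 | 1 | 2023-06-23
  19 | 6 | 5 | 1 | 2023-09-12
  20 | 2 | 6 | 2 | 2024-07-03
SELECT name, stock FROM products WHERE stock < (SELECT AVG(stock) FROM products)

Execution result:
name | stock
Printer | 78
Phone | 104
Microphone | 98
Tablet | 61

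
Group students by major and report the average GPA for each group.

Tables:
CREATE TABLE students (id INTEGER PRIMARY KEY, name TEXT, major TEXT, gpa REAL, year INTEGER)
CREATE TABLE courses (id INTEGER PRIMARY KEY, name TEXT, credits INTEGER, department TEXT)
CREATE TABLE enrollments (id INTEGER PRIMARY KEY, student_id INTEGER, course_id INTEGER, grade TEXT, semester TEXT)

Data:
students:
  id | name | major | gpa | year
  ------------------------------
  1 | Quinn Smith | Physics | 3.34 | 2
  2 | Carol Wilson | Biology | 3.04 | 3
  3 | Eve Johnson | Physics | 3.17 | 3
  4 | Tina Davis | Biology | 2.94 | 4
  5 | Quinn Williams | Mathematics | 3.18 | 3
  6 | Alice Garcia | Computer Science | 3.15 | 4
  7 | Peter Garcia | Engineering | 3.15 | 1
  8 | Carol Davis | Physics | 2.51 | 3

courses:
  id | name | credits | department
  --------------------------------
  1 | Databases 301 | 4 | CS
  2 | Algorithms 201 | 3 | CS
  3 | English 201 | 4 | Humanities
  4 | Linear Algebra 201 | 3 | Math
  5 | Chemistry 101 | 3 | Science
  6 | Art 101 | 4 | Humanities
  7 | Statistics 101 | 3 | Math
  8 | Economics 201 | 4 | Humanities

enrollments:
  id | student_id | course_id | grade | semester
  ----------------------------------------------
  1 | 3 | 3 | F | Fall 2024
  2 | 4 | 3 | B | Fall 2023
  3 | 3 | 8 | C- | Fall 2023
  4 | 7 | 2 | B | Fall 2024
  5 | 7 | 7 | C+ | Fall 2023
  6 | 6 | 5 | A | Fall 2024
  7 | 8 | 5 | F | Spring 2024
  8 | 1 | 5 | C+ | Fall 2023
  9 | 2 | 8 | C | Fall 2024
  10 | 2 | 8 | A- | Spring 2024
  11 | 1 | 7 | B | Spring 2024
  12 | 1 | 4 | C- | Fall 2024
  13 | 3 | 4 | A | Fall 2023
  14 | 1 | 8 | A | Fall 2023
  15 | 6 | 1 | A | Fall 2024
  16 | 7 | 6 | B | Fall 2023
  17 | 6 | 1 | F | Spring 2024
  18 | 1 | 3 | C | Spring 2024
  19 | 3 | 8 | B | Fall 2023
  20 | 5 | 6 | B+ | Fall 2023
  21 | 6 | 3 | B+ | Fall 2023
SELECT major, AVG(gpa) AS avg_gpa FROM students GROUP BY major

Execution result:
major | avg_gpa
Biology | 2.99
Computer Science | 3.15
Engineering | 3.15
Mathematics | 3.18
Physics | 3.01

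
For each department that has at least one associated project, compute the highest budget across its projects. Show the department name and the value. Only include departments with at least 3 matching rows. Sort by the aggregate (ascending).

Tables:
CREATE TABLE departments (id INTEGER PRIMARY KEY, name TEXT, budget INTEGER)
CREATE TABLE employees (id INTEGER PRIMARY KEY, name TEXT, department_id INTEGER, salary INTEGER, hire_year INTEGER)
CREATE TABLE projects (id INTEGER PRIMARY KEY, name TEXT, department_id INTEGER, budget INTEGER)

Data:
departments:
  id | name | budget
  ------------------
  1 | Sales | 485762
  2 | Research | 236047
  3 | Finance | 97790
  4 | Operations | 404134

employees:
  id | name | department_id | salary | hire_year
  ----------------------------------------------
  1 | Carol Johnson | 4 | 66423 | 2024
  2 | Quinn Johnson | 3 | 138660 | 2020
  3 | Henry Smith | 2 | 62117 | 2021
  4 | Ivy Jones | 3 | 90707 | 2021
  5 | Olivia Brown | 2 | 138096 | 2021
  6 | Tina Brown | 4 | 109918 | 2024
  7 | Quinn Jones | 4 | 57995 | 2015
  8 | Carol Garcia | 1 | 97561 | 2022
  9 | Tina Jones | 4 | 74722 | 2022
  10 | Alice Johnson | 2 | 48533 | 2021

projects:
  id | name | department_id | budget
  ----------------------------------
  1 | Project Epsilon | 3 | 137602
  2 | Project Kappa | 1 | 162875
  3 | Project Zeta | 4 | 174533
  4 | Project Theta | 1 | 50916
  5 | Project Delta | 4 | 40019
SELECT p.name, MAX(c.budget) AS max_budget FROM projects c JOIN departments p ON c.department_id = p.id GROUP BY p.id, p.name HAVING COUNT(*) >= 3 ORDER BY max_budget ASC

Execution result:
(no rows)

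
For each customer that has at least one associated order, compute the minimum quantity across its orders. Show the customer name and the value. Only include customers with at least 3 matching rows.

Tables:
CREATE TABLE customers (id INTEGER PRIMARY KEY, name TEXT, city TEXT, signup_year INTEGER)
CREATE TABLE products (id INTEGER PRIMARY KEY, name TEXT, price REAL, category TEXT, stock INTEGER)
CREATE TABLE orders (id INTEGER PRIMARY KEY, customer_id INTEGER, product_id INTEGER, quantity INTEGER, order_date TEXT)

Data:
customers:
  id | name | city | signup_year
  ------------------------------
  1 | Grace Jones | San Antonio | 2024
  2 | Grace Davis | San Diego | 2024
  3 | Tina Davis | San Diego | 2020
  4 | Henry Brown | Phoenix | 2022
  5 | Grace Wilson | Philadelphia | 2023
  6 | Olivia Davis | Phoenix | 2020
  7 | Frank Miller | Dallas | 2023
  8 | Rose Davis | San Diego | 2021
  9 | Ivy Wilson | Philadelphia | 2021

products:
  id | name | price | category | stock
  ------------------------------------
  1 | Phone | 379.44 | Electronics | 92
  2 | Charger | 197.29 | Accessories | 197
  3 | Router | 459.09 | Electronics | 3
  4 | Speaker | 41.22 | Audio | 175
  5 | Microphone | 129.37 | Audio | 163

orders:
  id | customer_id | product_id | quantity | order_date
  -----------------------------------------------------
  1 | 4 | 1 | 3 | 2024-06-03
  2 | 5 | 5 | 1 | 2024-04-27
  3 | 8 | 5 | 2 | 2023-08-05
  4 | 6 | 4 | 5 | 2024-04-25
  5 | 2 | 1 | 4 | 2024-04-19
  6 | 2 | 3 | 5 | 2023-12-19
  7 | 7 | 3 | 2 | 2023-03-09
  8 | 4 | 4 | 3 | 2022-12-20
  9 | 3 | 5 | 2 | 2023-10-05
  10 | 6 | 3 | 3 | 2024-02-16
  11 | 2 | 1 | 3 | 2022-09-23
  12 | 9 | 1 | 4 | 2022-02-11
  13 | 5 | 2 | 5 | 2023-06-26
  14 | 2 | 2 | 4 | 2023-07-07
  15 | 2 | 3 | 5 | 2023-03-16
SELECT p.name, MIN(c.quantity) AS min_quantity FROM orders c JOIN customers p ON c.customer_id = p.id GROUP BY p.id, p.name HAVING COUNT(*) >= 3

Execution result:
name | min_quantity
Grace Davis | 3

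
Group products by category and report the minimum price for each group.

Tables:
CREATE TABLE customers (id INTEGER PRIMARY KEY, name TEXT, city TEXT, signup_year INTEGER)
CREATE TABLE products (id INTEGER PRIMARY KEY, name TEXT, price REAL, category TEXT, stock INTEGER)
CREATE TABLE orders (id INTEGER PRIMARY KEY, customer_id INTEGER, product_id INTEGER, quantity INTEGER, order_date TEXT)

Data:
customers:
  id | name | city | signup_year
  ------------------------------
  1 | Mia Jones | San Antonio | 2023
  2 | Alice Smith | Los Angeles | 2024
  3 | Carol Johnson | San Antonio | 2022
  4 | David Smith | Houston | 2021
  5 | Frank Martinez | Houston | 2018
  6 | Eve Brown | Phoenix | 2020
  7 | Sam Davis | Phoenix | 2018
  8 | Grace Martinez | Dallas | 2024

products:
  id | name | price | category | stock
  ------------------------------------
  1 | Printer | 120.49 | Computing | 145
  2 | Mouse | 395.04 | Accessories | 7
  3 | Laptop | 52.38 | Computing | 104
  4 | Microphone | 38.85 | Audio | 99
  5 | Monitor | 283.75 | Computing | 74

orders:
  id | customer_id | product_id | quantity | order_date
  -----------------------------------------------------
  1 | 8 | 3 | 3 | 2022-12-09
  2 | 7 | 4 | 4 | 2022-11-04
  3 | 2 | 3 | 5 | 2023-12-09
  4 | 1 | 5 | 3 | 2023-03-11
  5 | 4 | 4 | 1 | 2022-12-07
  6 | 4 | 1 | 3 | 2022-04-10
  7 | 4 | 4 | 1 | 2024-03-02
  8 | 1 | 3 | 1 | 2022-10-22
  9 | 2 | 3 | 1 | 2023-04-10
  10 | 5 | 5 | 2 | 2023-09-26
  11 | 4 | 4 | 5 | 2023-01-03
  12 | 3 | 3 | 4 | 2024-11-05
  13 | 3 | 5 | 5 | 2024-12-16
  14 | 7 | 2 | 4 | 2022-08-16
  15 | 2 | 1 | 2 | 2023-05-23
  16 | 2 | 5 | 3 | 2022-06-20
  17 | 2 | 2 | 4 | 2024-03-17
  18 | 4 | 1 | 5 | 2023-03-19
SELECT category, MIN(price) AS min_price FROM products GROUP BY category

Execution result:
category | min_price
Accessories | 395.04
Audio | 38.85
Computing | 52.38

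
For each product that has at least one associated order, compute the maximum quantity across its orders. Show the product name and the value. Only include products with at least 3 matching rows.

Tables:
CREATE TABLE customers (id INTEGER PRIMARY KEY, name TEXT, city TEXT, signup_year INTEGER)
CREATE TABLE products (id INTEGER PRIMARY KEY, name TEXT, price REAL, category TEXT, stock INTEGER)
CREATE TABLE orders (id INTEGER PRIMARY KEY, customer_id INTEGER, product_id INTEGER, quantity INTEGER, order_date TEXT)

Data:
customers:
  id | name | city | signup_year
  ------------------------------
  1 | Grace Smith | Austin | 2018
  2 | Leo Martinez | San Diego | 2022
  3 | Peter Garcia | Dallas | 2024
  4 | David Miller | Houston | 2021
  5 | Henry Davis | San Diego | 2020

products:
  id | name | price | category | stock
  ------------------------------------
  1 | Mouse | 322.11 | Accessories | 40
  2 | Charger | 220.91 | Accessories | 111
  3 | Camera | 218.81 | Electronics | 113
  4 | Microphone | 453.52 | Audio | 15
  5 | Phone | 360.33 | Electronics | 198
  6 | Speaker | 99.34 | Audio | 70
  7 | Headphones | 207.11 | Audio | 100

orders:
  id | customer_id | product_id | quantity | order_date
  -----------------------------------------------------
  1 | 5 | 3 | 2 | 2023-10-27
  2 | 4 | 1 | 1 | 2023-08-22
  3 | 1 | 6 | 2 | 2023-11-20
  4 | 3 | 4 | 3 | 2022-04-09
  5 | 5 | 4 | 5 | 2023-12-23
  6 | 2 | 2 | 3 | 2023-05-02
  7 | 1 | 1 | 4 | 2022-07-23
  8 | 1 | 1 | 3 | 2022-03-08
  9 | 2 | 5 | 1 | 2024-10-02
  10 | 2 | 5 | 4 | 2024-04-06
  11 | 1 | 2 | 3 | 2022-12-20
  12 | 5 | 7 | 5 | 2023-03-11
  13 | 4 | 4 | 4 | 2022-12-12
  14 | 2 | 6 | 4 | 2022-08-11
SELECT p.name, MAX(c.quantity) AS max_quantity FROM orders c JOIN products p ON c.product_id = p.id GROUP BY p.id, p.name HAVING COUNT(*) >= 3

Execution result:
name | max_quantity
Mouse | 4
Microphone | 5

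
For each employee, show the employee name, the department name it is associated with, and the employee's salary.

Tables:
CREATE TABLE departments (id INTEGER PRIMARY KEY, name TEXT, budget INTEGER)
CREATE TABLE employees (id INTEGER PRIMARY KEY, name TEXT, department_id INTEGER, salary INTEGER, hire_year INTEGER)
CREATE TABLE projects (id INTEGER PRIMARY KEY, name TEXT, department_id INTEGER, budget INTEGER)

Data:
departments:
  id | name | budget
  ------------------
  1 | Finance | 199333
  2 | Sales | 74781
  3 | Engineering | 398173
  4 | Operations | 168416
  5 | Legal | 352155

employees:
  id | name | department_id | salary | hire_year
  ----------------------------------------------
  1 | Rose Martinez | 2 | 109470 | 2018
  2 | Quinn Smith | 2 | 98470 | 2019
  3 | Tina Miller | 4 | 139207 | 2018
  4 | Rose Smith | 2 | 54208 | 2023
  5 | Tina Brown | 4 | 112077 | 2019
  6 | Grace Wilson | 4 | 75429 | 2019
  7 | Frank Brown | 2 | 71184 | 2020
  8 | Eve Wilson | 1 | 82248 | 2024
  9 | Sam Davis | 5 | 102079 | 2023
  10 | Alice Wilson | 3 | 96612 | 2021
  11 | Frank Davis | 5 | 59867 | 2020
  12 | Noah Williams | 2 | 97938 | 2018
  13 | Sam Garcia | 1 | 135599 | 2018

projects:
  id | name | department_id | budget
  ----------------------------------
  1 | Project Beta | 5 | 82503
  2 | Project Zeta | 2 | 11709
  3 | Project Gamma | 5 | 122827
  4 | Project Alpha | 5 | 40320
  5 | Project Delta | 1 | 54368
SELECT c.name, p.name AS department, c.salary FROM employees c JOIN departments p ON c.department_id = p.id

Execution result:
name | department | salary
Rose Martinez | Sales | 109470
Quinn Smith | Sales | 98470
Tina Miller | Operations | 139207
Rose Smith | Sales | 54208
Tina Brown | Operations | 112077
Grace Wilson | Operations | 75429
Frank Brown | Sales | 71184
Eve Wilson | Finance | 82248
Sam Davis | Legal | 102079
Alice Wilson | Engineering | 96612
Frank Davis | Legal | 59867
Noah Williams | Sales | 97938
Sam Garcia | Finance | 135599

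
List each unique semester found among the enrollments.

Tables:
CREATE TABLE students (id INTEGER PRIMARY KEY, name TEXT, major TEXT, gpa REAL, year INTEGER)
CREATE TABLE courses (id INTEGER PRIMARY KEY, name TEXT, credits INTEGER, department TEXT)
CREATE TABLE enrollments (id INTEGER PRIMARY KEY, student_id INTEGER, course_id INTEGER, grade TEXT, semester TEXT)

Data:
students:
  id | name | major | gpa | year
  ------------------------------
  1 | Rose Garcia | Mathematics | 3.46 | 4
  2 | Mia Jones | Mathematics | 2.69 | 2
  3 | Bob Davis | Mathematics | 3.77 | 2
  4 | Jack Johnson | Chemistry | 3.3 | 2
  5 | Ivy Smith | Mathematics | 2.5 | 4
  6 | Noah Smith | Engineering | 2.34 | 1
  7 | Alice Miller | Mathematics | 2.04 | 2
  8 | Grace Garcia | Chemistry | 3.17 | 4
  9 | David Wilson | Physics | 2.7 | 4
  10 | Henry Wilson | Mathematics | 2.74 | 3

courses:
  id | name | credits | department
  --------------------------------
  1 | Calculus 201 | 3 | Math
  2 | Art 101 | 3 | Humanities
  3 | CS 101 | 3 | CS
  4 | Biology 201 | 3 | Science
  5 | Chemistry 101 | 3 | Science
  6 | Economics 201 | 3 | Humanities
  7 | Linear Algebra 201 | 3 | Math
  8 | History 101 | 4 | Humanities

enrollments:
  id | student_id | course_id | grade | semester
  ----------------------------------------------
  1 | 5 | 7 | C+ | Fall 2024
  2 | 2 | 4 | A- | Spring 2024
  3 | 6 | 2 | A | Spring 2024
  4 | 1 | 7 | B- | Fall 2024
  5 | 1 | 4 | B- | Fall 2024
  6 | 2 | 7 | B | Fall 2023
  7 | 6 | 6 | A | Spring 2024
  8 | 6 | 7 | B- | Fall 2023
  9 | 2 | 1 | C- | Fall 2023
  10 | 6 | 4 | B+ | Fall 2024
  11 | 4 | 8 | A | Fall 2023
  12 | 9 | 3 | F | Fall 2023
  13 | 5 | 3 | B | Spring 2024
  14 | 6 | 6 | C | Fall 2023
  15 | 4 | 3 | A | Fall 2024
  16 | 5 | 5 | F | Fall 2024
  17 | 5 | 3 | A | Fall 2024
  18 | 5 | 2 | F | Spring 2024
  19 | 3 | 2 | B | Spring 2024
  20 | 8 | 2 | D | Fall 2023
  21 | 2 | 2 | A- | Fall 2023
SELECT DISTINCT semester FROM enrollments

Execution result:
semester
Fall 2024
Spring 2024
Fall 2023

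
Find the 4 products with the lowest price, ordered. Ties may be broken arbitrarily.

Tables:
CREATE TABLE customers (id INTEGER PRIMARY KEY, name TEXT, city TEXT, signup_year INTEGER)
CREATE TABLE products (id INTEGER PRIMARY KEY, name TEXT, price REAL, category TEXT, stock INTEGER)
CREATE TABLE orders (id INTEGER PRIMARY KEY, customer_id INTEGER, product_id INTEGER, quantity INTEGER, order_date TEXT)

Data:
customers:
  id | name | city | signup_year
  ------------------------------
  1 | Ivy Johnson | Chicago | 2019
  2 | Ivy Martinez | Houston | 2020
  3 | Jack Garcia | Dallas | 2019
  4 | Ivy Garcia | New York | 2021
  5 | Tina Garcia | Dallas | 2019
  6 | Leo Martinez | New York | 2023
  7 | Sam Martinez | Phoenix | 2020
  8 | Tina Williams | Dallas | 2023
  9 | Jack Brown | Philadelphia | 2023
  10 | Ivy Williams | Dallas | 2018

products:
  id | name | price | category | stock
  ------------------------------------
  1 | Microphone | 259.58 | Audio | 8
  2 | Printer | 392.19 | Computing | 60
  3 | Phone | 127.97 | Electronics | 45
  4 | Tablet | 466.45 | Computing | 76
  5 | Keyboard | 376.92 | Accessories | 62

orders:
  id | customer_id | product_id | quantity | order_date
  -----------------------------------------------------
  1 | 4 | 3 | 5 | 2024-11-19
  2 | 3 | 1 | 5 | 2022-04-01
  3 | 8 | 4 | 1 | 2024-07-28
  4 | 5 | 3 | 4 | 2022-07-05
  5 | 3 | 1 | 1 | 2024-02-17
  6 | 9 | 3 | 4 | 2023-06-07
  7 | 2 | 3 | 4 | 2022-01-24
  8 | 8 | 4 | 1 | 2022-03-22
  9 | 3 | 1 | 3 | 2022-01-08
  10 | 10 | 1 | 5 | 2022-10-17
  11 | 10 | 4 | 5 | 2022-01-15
SELECT name, price FROM products ORDER BY price ASC LIMIT 4

Execution result:
name | price
Phone | 127.97
Microphone | 259.58
Keyboard | 376.92
Printer | 392.19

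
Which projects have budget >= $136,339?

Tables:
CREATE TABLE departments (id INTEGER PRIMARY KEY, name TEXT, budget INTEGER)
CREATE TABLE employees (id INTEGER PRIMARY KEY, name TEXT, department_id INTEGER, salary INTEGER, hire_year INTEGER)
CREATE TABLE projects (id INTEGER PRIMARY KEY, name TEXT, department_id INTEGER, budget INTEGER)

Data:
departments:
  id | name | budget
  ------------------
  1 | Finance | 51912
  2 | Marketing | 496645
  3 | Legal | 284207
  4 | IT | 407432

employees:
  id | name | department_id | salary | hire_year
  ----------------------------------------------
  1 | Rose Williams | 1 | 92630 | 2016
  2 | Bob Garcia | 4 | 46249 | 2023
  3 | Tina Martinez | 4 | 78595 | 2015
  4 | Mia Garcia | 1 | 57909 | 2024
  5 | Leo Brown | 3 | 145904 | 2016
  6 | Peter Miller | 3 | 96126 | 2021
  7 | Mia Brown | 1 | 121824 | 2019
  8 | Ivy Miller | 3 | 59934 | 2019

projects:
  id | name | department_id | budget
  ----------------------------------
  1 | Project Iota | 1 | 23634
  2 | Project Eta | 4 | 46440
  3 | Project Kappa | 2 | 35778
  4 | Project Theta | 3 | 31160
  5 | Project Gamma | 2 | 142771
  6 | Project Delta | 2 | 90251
SELECT name, budget FROM projects WHERE budget >= 136339

Execution result:
name | budget
Project Gamma | 142771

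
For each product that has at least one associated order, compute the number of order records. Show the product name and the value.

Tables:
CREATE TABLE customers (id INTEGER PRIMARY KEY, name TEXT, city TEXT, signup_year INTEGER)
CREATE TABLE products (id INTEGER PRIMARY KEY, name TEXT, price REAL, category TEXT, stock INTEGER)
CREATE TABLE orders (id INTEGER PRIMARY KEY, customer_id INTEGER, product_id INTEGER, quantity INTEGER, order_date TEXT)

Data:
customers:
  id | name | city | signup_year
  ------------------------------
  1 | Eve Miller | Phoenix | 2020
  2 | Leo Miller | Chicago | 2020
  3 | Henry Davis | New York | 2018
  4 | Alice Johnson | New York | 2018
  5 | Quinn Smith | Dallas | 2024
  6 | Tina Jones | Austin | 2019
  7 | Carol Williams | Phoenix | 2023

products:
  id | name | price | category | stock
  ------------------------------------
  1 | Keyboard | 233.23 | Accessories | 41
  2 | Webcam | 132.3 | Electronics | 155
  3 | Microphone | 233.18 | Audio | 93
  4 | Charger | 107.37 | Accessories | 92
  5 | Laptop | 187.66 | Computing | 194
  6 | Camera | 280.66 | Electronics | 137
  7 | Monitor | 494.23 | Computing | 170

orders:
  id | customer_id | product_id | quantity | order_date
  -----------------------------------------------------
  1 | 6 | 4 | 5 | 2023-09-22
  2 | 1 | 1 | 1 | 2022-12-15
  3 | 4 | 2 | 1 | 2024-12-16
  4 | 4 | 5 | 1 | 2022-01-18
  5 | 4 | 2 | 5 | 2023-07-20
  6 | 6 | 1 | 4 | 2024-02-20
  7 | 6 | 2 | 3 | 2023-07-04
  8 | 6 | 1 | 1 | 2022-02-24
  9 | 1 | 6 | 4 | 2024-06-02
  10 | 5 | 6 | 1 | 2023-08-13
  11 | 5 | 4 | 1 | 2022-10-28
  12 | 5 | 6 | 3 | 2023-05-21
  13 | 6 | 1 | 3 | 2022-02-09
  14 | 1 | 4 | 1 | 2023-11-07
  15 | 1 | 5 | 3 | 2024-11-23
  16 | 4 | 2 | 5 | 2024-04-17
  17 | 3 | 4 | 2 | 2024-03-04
SELECT p.name, COUNT(*) AS n FROM orders c JOIN products p ON c.product_id = p.id GROUP BY p.id, p.name

Execution result:
name | n
Keyboard | 4
Webcam | 4
Charger | 4
Laptop | 2
Camera | 3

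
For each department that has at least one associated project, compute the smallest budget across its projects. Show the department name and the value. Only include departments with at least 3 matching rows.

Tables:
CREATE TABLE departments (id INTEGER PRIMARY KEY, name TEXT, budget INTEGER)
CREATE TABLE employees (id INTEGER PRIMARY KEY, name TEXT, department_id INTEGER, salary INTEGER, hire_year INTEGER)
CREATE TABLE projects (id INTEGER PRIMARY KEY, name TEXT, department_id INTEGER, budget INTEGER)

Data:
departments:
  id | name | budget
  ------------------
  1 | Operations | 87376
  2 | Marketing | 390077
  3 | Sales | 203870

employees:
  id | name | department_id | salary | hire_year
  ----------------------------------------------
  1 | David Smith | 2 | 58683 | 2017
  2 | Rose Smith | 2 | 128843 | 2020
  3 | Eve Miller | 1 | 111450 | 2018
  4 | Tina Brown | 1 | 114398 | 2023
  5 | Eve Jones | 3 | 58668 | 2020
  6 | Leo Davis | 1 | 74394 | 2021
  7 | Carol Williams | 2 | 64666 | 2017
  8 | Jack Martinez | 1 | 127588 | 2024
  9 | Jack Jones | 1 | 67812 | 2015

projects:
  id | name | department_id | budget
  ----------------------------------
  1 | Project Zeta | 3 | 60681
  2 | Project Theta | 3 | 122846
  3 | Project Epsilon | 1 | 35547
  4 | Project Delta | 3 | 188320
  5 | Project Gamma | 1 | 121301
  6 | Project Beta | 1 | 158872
SELECT p.name, MIN(c.budget) AS min_budget FROM projects c JOIN departments p ON c.department_id = p.id GROUP BY p.id, p.name HAVING COUNT(*) >= 3

Execution result:
name | min_budget
Operations | 35547
Sales | 60681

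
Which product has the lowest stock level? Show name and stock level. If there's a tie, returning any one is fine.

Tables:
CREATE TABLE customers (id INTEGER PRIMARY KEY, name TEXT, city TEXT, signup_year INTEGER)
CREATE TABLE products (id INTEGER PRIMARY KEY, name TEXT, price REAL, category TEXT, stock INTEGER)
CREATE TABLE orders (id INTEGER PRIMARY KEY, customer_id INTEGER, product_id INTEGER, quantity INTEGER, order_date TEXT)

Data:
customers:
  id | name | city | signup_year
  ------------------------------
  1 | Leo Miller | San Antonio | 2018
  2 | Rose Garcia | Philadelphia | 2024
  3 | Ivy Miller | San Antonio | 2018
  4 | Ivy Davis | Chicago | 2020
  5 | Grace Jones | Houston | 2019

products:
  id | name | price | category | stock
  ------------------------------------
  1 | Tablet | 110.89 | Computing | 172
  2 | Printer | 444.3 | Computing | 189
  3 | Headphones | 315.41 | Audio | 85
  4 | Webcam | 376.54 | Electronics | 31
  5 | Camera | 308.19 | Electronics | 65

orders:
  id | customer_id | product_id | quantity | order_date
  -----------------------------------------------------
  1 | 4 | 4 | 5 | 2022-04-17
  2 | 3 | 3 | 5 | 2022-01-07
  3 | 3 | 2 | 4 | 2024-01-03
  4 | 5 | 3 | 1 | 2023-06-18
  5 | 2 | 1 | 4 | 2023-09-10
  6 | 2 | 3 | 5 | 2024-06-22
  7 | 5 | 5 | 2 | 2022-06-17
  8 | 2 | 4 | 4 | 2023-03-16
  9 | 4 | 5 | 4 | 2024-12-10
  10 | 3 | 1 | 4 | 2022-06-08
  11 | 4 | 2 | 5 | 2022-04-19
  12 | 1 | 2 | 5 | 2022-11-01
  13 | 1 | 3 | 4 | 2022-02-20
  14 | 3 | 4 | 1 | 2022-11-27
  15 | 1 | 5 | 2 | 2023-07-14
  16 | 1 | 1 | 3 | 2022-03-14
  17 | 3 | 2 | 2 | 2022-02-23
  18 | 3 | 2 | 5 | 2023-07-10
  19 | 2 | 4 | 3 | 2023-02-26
SELECT name, stock FROM products ORDER BY stock ASC LIMIT 1

Execution result:
name | stock
Webcam | 31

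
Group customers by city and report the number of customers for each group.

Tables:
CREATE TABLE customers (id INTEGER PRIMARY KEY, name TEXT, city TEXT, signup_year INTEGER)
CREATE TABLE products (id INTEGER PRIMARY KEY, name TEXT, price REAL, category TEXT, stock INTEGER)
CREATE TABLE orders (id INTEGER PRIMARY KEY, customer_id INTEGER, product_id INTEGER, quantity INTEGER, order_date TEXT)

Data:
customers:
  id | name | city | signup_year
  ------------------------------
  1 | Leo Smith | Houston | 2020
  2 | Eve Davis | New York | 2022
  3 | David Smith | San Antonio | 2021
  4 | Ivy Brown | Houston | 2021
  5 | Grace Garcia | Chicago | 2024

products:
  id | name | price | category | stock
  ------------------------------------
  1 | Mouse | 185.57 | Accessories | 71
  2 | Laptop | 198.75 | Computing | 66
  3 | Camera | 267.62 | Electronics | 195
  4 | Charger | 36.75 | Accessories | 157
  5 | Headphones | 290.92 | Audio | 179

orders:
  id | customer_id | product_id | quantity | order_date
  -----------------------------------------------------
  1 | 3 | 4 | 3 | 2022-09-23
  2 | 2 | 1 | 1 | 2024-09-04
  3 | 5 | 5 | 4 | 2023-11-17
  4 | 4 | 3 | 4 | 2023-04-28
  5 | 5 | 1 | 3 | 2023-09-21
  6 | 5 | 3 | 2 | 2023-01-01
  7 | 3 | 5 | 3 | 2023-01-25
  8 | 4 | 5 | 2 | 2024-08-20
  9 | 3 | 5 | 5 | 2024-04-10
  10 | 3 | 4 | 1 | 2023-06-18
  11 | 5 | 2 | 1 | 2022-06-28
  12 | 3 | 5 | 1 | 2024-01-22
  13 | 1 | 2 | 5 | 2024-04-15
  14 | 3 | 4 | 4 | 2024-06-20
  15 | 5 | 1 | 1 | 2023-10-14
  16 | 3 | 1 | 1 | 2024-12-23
SELECT city, COUNT(*) AS n FROM customers GROUP BY city

Execution result:
city | n
Chicago | 1
Houston | 2
New York | 1
San Antonio | 1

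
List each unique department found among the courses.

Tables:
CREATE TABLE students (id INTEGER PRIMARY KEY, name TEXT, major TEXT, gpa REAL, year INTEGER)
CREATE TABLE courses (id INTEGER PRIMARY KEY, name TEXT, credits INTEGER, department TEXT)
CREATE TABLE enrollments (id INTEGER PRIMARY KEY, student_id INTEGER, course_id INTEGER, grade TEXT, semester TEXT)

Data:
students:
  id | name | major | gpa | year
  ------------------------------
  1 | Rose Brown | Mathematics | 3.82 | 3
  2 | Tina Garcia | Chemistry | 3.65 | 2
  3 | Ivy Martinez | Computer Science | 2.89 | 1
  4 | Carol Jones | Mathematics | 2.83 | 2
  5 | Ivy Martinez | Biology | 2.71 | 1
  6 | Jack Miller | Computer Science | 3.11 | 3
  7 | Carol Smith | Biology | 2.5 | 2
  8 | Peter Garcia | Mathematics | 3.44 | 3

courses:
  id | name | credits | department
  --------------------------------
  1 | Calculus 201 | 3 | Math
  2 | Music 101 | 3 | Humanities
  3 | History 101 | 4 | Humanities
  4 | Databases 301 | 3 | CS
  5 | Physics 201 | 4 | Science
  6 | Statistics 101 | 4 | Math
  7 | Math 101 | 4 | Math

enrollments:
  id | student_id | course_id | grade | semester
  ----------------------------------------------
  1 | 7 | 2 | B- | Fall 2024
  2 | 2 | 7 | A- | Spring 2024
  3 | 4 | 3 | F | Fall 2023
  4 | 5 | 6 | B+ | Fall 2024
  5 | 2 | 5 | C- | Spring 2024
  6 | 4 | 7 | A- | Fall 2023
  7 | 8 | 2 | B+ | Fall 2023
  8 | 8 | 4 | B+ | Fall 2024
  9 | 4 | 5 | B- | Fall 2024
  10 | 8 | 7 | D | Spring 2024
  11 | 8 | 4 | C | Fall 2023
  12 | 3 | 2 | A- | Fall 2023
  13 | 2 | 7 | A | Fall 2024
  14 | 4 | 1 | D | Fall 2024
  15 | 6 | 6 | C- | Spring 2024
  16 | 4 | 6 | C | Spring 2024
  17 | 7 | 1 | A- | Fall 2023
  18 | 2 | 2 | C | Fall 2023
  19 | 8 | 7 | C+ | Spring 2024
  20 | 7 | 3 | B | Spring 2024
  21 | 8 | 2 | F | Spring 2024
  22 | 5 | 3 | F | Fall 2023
SELECT DISTINCT department FROM courses

Execution result:
department
Math
Humanities
CS
Science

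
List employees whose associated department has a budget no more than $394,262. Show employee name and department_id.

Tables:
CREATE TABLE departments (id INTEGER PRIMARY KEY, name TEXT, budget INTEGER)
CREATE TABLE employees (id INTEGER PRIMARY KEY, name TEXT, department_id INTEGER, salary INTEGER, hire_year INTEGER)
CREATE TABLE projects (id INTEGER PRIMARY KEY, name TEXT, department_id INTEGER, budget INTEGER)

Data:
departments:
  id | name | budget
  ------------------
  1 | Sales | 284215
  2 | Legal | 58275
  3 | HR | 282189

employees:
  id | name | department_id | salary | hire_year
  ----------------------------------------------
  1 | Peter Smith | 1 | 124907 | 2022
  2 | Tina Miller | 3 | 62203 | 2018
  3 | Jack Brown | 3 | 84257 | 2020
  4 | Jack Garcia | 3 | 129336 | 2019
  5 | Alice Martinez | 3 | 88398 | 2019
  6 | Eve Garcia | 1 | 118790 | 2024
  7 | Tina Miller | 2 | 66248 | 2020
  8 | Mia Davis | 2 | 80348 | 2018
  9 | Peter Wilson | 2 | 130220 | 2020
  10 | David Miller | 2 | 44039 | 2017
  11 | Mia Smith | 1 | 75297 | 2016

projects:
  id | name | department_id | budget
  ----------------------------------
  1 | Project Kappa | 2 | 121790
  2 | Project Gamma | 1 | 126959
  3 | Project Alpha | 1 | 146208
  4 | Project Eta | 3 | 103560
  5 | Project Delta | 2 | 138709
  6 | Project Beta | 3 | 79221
SELECT name, department_id FROM employees WHERE department_id IN (SELECT id FROM departments WHERE budget <= 394262)

Execution result:
name | department_id
Peter Smith | 1
Tina Miller | 3
Jack Brown | 3
Jack Garcia | 3
Alice Martinez | 3
Eve Garcia | 1
Tina Miller | 2
Mia Davis | 2
Peter Wilson | 2
David Miller | 2
Mia Smith | 1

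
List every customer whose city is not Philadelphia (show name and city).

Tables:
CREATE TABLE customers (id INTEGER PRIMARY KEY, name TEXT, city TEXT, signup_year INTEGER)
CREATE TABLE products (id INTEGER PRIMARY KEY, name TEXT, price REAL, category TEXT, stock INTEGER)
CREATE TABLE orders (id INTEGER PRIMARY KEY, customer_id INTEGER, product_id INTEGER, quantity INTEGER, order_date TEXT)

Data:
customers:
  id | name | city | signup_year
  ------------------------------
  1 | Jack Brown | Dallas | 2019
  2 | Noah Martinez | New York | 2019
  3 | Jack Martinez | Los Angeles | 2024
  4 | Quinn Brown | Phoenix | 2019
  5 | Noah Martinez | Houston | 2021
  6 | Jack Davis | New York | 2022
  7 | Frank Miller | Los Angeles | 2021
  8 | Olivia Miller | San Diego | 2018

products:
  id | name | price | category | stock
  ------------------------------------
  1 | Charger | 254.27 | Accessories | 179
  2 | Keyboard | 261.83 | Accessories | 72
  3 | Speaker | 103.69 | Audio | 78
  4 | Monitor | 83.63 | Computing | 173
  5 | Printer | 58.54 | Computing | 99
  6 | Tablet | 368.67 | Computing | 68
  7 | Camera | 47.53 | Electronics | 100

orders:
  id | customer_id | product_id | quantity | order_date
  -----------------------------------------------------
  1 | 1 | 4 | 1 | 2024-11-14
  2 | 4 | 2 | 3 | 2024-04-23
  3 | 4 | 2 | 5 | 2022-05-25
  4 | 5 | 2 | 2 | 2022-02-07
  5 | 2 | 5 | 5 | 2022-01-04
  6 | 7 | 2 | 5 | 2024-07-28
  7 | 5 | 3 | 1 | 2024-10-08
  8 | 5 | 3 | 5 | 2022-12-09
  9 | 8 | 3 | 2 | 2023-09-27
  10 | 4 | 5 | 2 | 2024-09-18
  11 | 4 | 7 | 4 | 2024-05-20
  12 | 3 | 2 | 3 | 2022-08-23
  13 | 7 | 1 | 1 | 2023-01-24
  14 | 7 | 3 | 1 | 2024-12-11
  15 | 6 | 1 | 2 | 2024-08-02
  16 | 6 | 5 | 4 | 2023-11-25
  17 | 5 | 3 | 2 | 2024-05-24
SELECT name, city FROM customers WHERE city <> 'Philadelphia'

Execution result:
name | city
Jack Brown | Dallas
Noah Martinez | New York
Jack Martinez | Los Angeles
Quinn Brown | Phoenix
Noah Martinez | Houston
Jack Davis | New York
Frank Miller | Los Angeles
Olivia Miller | San Diego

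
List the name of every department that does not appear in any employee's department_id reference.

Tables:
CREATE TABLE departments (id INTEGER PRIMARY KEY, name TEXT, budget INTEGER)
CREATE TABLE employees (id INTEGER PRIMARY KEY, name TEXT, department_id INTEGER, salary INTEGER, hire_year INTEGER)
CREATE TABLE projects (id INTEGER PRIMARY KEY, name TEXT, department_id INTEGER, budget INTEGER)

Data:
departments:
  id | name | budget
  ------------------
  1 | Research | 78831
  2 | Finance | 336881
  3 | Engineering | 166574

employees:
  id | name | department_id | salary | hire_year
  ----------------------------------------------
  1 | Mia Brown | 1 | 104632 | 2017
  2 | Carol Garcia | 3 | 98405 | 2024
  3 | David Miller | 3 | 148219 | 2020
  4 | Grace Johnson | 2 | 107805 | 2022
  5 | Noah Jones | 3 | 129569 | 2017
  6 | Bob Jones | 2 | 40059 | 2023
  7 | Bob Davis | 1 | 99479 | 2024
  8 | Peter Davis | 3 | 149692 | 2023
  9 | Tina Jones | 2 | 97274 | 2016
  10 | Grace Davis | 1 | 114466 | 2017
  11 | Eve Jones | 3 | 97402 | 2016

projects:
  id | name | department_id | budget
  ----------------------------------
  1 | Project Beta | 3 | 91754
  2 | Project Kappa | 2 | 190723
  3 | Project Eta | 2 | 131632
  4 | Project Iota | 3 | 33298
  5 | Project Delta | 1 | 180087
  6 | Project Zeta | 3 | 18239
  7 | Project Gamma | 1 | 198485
SELECT p.name FROM departments p LEFT JOIN employees c ON c.department_id = p.id WHERE c.id IS NULL

Execution result:
(no rows)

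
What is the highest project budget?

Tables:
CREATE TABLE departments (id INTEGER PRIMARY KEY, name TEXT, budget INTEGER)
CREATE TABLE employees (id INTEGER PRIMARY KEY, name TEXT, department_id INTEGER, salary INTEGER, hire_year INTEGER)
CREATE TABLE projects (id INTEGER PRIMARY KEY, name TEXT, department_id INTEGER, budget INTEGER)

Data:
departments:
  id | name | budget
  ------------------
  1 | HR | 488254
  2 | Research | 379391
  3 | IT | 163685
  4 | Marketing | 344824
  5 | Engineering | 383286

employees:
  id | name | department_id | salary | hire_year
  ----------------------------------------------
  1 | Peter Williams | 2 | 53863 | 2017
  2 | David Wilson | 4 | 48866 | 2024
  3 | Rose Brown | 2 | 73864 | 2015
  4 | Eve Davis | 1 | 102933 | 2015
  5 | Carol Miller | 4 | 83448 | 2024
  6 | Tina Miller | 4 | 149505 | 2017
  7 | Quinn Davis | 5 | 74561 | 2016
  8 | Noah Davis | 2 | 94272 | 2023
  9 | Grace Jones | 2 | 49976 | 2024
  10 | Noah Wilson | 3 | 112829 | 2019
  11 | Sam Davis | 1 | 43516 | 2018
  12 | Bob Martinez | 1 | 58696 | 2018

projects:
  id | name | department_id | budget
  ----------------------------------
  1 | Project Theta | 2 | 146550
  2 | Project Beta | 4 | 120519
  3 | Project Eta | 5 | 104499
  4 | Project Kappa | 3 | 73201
SELECT MAX(budget) FROM projects

Execution result:
146550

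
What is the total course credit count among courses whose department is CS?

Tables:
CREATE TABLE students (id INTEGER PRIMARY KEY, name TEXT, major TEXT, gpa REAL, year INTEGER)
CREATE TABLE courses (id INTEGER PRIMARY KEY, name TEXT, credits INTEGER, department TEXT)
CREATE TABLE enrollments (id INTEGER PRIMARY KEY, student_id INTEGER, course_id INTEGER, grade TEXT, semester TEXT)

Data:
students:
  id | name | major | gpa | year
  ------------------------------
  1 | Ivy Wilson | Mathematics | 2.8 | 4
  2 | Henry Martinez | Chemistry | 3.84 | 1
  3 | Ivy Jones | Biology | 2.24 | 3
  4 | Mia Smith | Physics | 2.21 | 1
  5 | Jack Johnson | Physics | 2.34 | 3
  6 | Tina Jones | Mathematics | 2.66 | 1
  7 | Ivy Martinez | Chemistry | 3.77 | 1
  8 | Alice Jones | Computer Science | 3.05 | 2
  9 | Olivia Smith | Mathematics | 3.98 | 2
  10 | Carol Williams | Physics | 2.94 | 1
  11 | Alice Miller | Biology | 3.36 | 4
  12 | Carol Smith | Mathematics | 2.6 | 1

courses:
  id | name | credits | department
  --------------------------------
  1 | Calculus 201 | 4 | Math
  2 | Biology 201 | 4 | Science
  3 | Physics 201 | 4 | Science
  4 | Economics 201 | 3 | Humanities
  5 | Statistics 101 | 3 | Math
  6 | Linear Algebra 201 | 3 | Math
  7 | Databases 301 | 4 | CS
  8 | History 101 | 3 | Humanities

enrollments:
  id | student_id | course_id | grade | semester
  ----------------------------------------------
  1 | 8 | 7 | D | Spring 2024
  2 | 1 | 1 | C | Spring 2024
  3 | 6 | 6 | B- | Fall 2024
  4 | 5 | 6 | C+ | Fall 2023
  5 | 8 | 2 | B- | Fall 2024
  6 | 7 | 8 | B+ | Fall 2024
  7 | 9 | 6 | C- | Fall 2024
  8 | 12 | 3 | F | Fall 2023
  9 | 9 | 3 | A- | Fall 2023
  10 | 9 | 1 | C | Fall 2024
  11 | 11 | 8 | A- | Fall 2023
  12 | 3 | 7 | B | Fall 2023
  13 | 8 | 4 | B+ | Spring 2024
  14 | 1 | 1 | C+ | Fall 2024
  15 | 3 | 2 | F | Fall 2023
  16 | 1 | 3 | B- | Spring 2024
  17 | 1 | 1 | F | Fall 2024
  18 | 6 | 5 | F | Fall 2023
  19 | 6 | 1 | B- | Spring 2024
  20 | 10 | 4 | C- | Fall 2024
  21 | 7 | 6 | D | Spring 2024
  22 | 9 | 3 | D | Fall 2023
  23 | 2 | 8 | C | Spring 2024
SELECT SUM(credits) FROM courses WHERE department = 'CS'

Execution result:
4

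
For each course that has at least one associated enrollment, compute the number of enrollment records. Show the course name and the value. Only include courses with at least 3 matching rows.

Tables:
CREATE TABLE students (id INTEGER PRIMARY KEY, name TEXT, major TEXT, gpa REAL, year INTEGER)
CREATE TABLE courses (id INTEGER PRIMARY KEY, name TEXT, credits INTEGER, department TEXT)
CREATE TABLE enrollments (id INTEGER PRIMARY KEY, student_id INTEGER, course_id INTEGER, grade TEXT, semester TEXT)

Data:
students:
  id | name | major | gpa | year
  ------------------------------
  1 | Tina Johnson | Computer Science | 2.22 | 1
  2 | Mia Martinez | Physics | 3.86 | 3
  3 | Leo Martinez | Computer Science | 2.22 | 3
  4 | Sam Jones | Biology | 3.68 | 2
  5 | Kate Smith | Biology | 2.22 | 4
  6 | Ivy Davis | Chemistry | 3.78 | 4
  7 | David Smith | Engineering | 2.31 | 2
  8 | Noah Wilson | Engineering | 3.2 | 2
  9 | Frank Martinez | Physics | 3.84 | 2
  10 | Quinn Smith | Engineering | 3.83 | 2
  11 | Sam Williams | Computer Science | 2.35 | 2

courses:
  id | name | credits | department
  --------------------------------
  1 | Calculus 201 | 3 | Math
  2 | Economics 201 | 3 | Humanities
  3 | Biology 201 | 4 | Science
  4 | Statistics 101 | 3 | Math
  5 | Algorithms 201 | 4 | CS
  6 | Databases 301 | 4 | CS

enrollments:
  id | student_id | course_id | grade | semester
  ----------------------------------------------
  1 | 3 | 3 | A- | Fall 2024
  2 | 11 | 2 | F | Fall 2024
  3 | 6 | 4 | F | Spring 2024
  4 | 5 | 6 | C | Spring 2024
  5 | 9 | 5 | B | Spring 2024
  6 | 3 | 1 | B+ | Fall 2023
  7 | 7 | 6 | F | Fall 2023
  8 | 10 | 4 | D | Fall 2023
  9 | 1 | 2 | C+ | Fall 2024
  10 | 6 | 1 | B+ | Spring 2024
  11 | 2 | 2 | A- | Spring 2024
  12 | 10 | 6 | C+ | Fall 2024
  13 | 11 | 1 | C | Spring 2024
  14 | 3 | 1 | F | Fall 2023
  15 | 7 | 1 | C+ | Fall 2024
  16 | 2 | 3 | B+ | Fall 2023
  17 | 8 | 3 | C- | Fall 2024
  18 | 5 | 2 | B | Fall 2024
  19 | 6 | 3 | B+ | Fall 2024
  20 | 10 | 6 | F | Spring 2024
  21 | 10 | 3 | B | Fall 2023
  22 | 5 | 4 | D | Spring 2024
SELECT p.name, COUNT(*) AS n FROM enrollments c JOIN courses p ON c.course_id = p.id GROUP BY p.id, p.name HAVING COUNT(*) >= 3

Execution result:
name | n
Calculus 201 | 5
Economics 201 | 4
Biology 201 | 5
Statistics 101 | 3
Databases 301 | 4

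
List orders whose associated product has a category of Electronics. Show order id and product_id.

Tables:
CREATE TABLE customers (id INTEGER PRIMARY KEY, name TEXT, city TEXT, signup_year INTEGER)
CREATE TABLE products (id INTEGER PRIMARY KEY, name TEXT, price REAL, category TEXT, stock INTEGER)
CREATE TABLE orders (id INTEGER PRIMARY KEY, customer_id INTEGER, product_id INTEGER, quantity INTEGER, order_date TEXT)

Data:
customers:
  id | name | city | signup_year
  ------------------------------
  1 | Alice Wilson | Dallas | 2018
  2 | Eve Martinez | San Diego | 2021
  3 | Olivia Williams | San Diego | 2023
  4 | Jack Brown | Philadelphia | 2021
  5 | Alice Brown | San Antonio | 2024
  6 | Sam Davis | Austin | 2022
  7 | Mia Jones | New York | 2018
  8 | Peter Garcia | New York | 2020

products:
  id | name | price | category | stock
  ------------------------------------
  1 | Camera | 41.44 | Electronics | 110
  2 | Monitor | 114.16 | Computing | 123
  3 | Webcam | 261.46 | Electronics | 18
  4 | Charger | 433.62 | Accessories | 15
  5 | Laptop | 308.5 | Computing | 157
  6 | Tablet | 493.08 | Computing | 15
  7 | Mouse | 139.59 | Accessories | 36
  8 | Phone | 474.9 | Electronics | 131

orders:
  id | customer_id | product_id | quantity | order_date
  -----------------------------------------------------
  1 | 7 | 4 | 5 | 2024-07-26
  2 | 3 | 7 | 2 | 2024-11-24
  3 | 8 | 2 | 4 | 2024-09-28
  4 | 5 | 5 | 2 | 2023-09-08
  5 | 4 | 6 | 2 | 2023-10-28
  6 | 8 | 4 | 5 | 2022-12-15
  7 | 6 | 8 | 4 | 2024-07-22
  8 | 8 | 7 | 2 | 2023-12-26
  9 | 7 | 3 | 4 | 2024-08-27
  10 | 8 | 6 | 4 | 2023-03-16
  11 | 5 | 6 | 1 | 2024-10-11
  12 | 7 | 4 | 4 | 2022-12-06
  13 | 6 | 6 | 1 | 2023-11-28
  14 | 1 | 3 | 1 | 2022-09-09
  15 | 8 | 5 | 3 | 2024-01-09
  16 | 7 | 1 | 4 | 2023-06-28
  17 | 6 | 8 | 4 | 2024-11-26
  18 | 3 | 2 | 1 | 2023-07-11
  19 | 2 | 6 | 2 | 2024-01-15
SELECT id, product_id FROM orders WHERE product_id IN (SELECT id FROM products WHERE category = 'Electronics')

Execution result:
id | product_id
7 | 8
9 | 3
14 | 3
16 | 1
17 | 8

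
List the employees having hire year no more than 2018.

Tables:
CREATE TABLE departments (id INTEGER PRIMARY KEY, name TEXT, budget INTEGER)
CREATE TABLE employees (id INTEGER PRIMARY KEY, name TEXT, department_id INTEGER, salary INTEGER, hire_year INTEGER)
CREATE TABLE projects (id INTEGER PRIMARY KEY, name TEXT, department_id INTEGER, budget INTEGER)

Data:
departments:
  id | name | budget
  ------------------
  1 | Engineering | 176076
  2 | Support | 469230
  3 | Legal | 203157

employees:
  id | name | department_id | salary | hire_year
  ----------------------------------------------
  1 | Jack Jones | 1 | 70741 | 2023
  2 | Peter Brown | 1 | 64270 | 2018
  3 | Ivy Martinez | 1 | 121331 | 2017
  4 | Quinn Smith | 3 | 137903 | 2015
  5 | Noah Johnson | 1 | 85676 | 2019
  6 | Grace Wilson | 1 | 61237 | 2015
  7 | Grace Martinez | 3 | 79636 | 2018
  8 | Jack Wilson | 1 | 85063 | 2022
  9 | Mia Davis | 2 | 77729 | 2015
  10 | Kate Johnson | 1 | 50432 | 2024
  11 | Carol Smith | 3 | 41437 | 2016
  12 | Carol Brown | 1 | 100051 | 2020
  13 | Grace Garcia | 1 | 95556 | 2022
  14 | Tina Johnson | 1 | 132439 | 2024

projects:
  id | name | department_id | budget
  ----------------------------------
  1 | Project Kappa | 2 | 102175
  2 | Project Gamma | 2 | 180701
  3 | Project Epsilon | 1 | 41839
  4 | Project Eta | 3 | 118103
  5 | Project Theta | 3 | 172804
SELECT name, hire_year FROM employees WHERE hire_year <= 2018

Execution result:
name | hire_year
Peter Brown | 2018
Ivy Martinez | 2017
Quinn Smith | 2015
Grace Wilson | 2015
Grace Martinez | 2018
Mia Davis | 2015
Carol Smith | 2016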